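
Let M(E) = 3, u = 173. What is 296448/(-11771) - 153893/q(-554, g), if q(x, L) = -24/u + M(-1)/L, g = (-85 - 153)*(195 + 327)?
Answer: 12977608619059500/11701092031 ≈ 1.1091e+6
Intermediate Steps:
g = -124236 (g = -238*522 = -124236)
q(x, L) = -24/173 + 3/L
296448/(-11771) - 153893/q(-554, g) = 296448/(-11771) - 153893/(-24/173 + 3/(-124236)) = 296448*(-1/11771) - 153893/(-24/173 + 3*(-1/124236)) = -296448/11771 - 153893/(-24/173 - 1/41412) = -296448/11771 - 153893/(-994061/7164276) = -296448/11771 - 153893*(-7164276/994061) = -296448/11771 + 1102531926468/994061 = 12977608619059500/11701092031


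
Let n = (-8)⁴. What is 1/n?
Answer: 1/4096 ≈ 0.00024414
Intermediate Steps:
n = 4096
1/n = 1/4096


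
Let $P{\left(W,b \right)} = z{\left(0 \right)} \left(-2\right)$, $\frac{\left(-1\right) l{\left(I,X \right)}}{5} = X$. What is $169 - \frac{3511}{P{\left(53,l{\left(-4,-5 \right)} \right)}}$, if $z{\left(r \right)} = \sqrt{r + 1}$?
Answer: $\frac{3849}{2} \approx 1924.5$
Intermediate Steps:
$l{\left(I,X \right)} = - 5 X$
$z{\left(r \right)} = \sqrt{1 + r}$
$P{\left(W,b \right)} = -2$ ($P{\left(W,b \right)} = \sqrt{1 + 0} \left(-2\right) = \sqrt{1} \left(-2\right) = 1 \left(-2\right) = -2$)
$169 - \frac{3511}{P{\left(53,l{\left(-4,-5 \right)} \right)}} = 169 - \frac{3511}{-2} = 169 - 3511 \left(- \frac{1}{2}\right) = 169 - - \frac{3511}{2} = 169 + \frac{3511}{2} = \frac{3849}{2}$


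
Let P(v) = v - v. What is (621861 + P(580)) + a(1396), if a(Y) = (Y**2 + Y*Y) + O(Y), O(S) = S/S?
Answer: 4519494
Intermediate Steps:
P(v) = 0
O(S) = 1
a(Y) = 1 + 2*Y**2 (a(Y) = (Y**2 + Y*Y) + 1 = (Y**2 + Y**2) + 1 = 2*Y**2 + 1 = 1 + 2*Y**2)
(621861 + P(580)) + a(1396) = (621861 + 0) + (1 + 2*1396**2) = 621861 + (1 + 2*1948816) = 621861 + (1 + 3897632) = 621861 + 3897633 = 4519494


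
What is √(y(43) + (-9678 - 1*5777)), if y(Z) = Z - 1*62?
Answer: I*√15474 ≈ 124.39*I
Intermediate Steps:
y(Z) = -62 + Z (y(Z) = Z - 62 = -62 + Z)
√(y(43) + (-9678 - 1*5777)) = √((-62 + 43) + (-9678 - 1*5777)) = √(-19 + (-9678 - 5777)) = √(-19 - 15455) = √(-15474) = I*√15474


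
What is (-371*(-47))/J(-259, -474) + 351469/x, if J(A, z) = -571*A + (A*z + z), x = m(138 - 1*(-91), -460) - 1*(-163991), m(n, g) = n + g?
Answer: 4252857783/1923688720 ≈ 2.2108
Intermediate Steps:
m(n, g) = g + n
x = 163760 (x = (-460 + (138 - 1*(-91))) - 1*(-163991) = (-460 + (138 + 91)) + 163991 = (-460 + 229) + 163991 = -231 + 163991 = 163760)
J(A, z) = z - 571*A + A*z (J(A, z) = -571*A + (z + A*z) = z - 571*A + A*z)
(-371*(-47))/J(-259, -474) + 351469/x = (-371*(-47))/(-474 - 571*(-259) - 259*(-474)) + 351469/163760 = 17437/(-474 + 147889 + 122766) + 351469*(1/163760) = 17437/270181 + 351469/163760 = 4252857783/1923688720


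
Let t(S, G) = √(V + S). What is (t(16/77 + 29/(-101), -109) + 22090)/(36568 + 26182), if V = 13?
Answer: 2209/6275 + √195366017/244003375 ≈ 0.35209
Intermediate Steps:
t(S, G) = √(13 + S)
(t(16/77 + 29/(-101), -109) + 22090)/(36568 + 26182) = (√(13 + (16/77 + 29/(-101))) + 22090)/(36568 + 26182) = (√(13 + (16*(1/77) + 29*(-1/101))) + 22090)/62750 = (√(13 + (16/77 - 29/101)) + 22090)*(1/62750) = (√(13 - 617/7777) + 22090)*(1/62750) = (√(100484/7777) + 22090)*(1/62750) = (2*√195366017/7777 + 22090)*(1/62750) = (22090 + 2*√195366017/7777)*(1/62750) = 2209/6275 + √195366017/244003375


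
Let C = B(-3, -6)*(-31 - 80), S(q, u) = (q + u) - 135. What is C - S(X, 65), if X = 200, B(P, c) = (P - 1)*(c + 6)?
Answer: -130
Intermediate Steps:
B(P, c) = (-1 + P)*(6 + c)
S(q, u) = -135 + q + u
C = 0 (C = (-6 - 1*(-6) + 6*(-3) - 3*(-6))*(-31 - 80) = (-6 + 6 - 18 + 18)*(-111) = 0*(-111) = 0)
C - S(X, 65) = 0 - (-135 + 200 + 65) = 0 - 1*130 = 0 - 130 = -130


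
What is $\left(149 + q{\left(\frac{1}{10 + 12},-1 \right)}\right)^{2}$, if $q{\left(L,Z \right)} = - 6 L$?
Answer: $\frac{2676496}{121} \approx 22120.0$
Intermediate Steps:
$\left(149 + q{\left(\frac{1}{10 + 12},-1 \right)}\right)^{2} = \left(149 - \frac{6}{10 + 12}\right)^{2} = \left(149 - \frac{6}{22}\right)^{2} = \left(149 - \frac{3}{11}\right)^{2} = \left(\frac{1636}{11}\right)^{2} = \frac{2676496}{121}$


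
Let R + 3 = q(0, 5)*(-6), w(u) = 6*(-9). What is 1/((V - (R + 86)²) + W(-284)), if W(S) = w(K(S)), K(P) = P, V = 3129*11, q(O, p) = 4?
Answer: 1/30884 ≈ 3.2379e-5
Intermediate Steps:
V = 34419
w(u) = -54
R = -27 (R = -3 + 4*(-6) = -3 - 24 = -27)
W(S) = -54
1/((V - (R + 86)²) + W(-284)) = 1/((34419 - (-27 + 86)²) - 54) = 1/((34419 - 1*59²) - 54) = 1/((34419 - 1*3481) - 54) = 1/((34419 - 3481) - 54) = 1/(30938 - 54) = 1/30884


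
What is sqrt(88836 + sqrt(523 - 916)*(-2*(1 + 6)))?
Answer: sqrt(88836 - 14*I*sqrt(393)) ≈ 298.05 - 0.466*I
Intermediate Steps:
sqrt(88836 + sqrt(523 - 916)*(-2*(1 + 6))) = sqrt(88836 + sqrt(-393)*(-2*7)) = sqrt(88836 + (I*sqrt(393))*(-14)) = sqrt(88836 - 14*I*sqrt(393))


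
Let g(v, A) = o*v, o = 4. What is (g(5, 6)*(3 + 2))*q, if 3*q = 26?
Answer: 2600/3 ≈ 866.67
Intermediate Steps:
g(v, A) = 4*v
q = 26/3 (q = (⅓)*26 = 26/3 ≈ 8.6667)
(g(5, 6)*(3 + 2))*q = ((4*5)*(3 + 2))*(26/3) = (20*5)*(26/3) = 100*(26/3) = 2600/3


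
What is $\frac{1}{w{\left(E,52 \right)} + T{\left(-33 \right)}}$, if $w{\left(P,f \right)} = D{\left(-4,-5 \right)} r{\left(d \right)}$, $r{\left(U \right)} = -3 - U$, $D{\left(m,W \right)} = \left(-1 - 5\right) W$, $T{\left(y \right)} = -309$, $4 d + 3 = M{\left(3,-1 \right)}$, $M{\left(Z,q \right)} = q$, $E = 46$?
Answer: $- \frac{1}{369} \approx -0.00271$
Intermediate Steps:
$d = -1$ ($d = - \frac{3}{4} + \frac{1}{4} \left(-1\right) = - \frac{3}{4} - \frac{1}{4} = -1$)
$D{\left(m,W \right)} = - 6 W$
$w{\left(P,f \right)} = -60$ ($w{\left(P,f \right)} = \left(-6\right) \left(-5\right) \left(-3 - -1\right) = 30 \left(-3 + 1\right) = 30 \left(-2\right) = -60$)
$\frac{1}{w{\left(E,52 \right)} + T{\left(-33 \right)}} = \frac{1}{-60 - 309} = \frac{1}{-369} = - \frac{1}{369}$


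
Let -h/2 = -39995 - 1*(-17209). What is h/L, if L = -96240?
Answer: -11393/24060 ≈ -0.47352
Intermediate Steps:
h = 45572 (h = -2*(-39995 - 1*(-17209)) = -2*(-39995 + 17209) = -2*(-22786) = 45572)
h/L = 45572/(-96240) = 45572*(-1/96240) = -11393/24060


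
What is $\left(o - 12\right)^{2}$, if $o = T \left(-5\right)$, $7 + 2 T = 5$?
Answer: $49$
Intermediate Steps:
$T = -1$ ($T = - \frac{7}{2} + \frac{1}{2} \cdot 5 = - \frac{7}{2} + \frac{5}{2} = -1$)
$o = 5$ ($o = \left(-1\right) \left(-5\right) = 5$)
$\left(o - 12\right)^{2} = \left(5 - 12\right)^{2} = \left(-7\right)^{2} = 49$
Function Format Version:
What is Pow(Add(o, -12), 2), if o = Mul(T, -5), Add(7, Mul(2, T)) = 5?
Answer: 49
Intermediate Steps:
T = -1 (T = Add(Rational(-7, 2), Mul(Rational(1, 2), 5)) = Add(Rational(-7, 2), Rational(5, 2)) = -1)
o = 5 (o = Mul(-1, -5) = 5)
Pow(Add(o, -12), 2) = Pow(Add(5, -12), 2) = Pow(-7, 2) = 49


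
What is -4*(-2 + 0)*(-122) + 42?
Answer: -934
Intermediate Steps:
-4*(-2 + 0)*(-122) + 42 = -4*(-2)*(-122) + 42 = 8*(-122) + 42 = -976 + 42 = -934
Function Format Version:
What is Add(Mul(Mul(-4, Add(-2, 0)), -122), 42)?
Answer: -934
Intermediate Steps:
Add(Mul(Mul(-4, Add(-2, 0)), -122), 42) = Add(Mul(Mul(-4, -2), -122), 42) = Add(Mul(8, -122), 42) = Add(-976, 42) = -934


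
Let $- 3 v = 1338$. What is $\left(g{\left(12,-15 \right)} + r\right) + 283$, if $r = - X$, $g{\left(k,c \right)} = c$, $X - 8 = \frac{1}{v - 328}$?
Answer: $\frac{201241}{774} \approx 260.0$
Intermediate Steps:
$v = -446$ ($v = \left(- \frac{1}{3}\right) 1338 = -446$)
$X = \frac{6191}{774}$ ($X = 8 + \frac{1}{-446 - 328} = 8 + \frac{1}{-774} = 8 - \frac{1}{774} = \frac{6191}{774} \approx 7.9987$)
$r = - \frac{6191}{774}$ ($r = \left(-1\right) \frac{6191}{774} = - \frac{6191}{774} \approx -7.9987$)
$\left(g{\left(12,-15 \right)} + r\right) + 283 = \left(-15 - \frac{6191}{774}\right) + 283 = - \frac{17801}{774} + 283 = \frac{201241}{774}$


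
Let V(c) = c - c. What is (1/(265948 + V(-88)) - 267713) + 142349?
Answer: -33340305071/265948 ≈ -1.2536e+5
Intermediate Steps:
V(c) = 0
(1/(265948 + V(-88)) - 267713) + 142349 = (1/(265948 + 0) - 267713) + 142349 = (1/265948 - 267713) + 142349 = -71197736923/265948 + 142349 = -33340305071/265948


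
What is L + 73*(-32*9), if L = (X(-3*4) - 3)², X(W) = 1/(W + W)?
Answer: -12104495/576 ≈ -21015.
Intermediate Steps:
X(W) = 1/(2*W)
L = 5329/576 (L = (1/(2*((-3*4))) - 3)² = ((½)/(-12) - 3)² = ((½)*(-1/12) - 3)² = (-1/24 - 3)² = (-73/24)² = 5329/576 ≈ 9.2517)
L + 73*(-32*9) = 5329/576 + 73*(-32*9) = 5329/576 + 73*(-288) = 5329/576 - 21024 = -12104495/576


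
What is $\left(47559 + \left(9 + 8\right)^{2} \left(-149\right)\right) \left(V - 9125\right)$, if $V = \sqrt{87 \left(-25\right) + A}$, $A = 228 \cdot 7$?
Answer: $-41044250 + 4498 i \sqrt{579} \approx -4.1044 \cdot 10^{7} + 1.0823 \cdot 10^{5} i$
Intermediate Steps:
$A = 1596$
$V = i \sqrt{579}$ ($V = \sqrt{87 \left(-25\right) + 1596} = \sqrt{-2175 + 1596} = \sqrt{-579} = i \sqrt{579} \approx 24.062 i$)
$\left(47559 + \left(9 + 8\right)^{2} \left(-149\right)\right) \left(V - 9125\right) = \left(47559 + \left(9 + 8\right)^{2} \left(-149\right)\right) \left(i \sqrt{579} - 9125\right) = \left(47559 + 17^{2} \left(-149\right)\right) \left(-9125 + i \sqrt{579}\right) = \left(47559 + 289 \left(-149\right)\right) \left(-9125 + i \sqrt{579}\right) = \left(47559 - 43061\right) \left(-9125 + i \sqrt{579}\right) = 4498 \left(-9125 + i \sqrt{579}\right) = -41044250 + 4498 i \sqrt{579}$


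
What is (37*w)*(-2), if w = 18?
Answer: -1332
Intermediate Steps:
(37*w)*(-2) = (37*18)*(-2) = 666*(-2) = -1332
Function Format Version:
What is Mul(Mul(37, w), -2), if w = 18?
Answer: -1332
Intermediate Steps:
Mul(Mul(37, w), -2) = Mul(Mul(37, 18), -2) = Mul(666, -2) = -1332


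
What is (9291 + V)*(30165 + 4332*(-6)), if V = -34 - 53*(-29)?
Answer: 45043362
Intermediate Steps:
V = 1503 (V = -34 + 1537 = 1503)
(9291 + V)*(30165 + 4332*(-6)) = (9291 + 1503)*(30165 + 4332*(-6)) = 10794*(30165 - 25992) = 10794*4173 = 45043362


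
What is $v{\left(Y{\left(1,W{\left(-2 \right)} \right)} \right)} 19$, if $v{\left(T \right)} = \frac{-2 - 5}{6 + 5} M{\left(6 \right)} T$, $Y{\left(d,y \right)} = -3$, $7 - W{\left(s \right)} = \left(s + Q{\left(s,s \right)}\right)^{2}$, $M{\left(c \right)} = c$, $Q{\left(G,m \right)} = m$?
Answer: $\frac{2394}{11} \approx 217.64$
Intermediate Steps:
$W{\left(s \right)} = 7 - 4 s^{2}$ ($W{\left(s \right)} = 7 - \left(s + s\right)^{2} = 7 - \left(2 s\right)^{2} = 7 - 4 s^{2}$)
$v{\left(T \right)} = - \frac{42 T}{11}$ ($v{\left(T \right)} = \frac{-2 - 5}{6 + 5} \cdot 6 T = - \frac{7}{11} \cdot 6 T = \left(-7\right) \frac{1}{11} \cdot 6 T = \left(- \frac{7}{11}\right) 6 T = - \frac{42 T}{11}$)
$v{\left(Y{\left(1,W{\left(-2 \right)} \right)} \right)} 19 = \left(- \frac{42}{11}\right) \left(-3\right) 19 = \frac{126}{11} \cdot 19 = \frac{2394}{11}$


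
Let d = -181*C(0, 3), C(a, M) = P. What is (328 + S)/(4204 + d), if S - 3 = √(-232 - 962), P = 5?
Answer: 331/3299 + I*√1194/3299 ≈ 0.10033 + 0.010474*I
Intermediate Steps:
C(a, M) = 5
d = -905 (d = -181*5 = -905)
S = 3 + I*√1194 (S = 3 + √(-232 - 962) = 3 + √(-1194) = 3 + I*√1194 ≈ 3.0 + 34.554*I)
(328 + S)/(4204 + d) = (328 + (3 + I*√1194))/(4204 - 905) = (331 + I*√1194)/3299 = (331 + I*√1194)*(1/3299) = 331/3299 + I*√1194/3299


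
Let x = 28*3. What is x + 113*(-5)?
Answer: -481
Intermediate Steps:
x = 84
x + 113*(-5) = 84 + 113*(-5) = 84 - 565 = -481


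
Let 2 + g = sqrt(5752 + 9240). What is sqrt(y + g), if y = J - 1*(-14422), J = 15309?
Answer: sqrt(29729 + 4*sqrt(937)) ≈ 172.78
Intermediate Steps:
g = -2 + 4*sqrt(937) (g = -2 + sqrt(5752 + 9240) = -2 + sqrt(14992) = -2 + 4*sqrt(937) ≈ 120.44)
y = 29731 (y = 15309 - 1*(-14422) = 15309 + 14422 = 29731)
sqrt(y + g) = sqrt(29731 + (-2 + 4*sqrt(937))) = sqrt(29729 + 4*sqrt(937))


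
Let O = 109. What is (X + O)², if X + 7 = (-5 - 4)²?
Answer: 33489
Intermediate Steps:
X = 74 (X = -7 + (-5 - 4)² = -7 + (-9)² = -7 + 81 = 74)
(X + O)² = (74 + 109)² = 183² = 33489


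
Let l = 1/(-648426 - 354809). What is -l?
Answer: 1/1003235 ≈ 9.9678e-7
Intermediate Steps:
l = -1/1003235 (l = 1/(-1003235) = -1/1003235 ≈ -9.9678e-7)
-l = -1*(-1/1003235) = 1/1003235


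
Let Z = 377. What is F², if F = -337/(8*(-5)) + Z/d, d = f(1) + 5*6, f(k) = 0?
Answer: 6345361/14400 ≈ 440.65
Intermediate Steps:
d = 30 (d = 0 + 5*6 = 0 + 30 = 30)
F = 2519/120 (F = -337/(8*(-5)) + 377/30 = -337/(-40) + 377*(1/30) = -337*(-1/40) + 377/30 = 337/40 + 377/30 = 2519/120 ≈ 20.992)
F² = (2519/120)² = 6345361/14400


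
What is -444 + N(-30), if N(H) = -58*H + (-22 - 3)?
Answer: 1271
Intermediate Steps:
N(H) = -25 - 58*H (N(H) = -58*H - 25 = -25 - 58*H)
-444 + N(-30) = -444 + (-25 - 58*(-30)) = -444 + (-25 + 1740) = -444 + 1715 = 1271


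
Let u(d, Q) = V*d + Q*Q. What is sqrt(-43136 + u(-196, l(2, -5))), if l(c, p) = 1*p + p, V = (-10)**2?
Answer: 2*I*sqrt(15659) ≈ 250.27*I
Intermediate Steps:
V = 100
l(c, p) = 2*p (l(c, p) = p + p = 2*p)
u(d, Q) = Q**2 + 100*d (u(d, Q) = 100*d + Q*Q = 100*d + Q**2 = Q**2 + 100*d)
sqrt(-43136 + u(-196, l(2, -5))) = sqrt(-43136 + ((2*(-5))**2 + 100*(-196))) = sqrt(-43136 + ((-10)**2 - 19600)) = sqrt(-43136 + (100 - 19600)) = sqrt(-43136 - 19500) = sqrt(-62636) = 2*I*sqrt(15659)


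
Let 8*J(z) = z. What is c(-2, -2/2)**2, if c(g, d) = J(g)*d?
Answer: 1/16 ≈ 0.062500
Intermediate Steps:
J(z) = z/8
c(g, d) = d*g/8 (c(g, d) = (g/8)*d = d*g/8)
c(-2, -2/2)**2 = ((1/8)*(-2/2)*(-2))**2 = ((1/8)*(-2*1/2)*(-2))**2 = ((1/8)*(-1)*(-2))**2 = (1/4)**2 = 1/16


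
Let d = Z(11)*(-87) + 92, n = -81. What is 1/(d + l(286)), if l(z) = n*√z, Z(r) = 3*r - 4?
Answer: -17/28205 + 81*√286/4033315 ≈ -0.00026310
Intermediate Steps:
Z(r) = -4 + 3*r
l(z) = -81*√z
d = -2431 (d = (-4 + 3*11)*(-87) + 92 = (-4 + 33)*(-87) + 92 = 29*(-87) + 92 = -2523 + 92 = -2431)
1/(d + l(286)) = 1/(-2431 - 81*√286)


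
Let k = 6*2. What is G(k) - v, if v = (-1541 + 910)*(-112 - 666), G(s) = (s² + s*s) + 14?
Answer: -490616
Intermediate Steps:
k = 12
G(s) = 14 + 2*s² (G(s) = (s² + s²) + 14 = 2*s² + 14 = 14 + 2*s²)
v = 490918 (v = -631*(-778) = 490918)
G(k) - v = (14 + 2*12²) - 1*490918 = (14 + 2*144) - 490918 = (14 + 288) - 490918 = 302 - 490918 = -490616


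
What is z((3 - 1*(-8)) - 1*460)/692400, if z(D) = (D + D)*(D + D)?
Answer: 201601/173100 ≈ 1.1646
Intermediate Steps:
z(D) = 4*D**2 (z(D) = (2*D)*(2*D) = 4*D**2)
z((3 - 1*(-8)) - 1*460)/692400 = (4*((3 - 1*(-8)) - 1*460)**2)/692400 = (4*((3 + 8) - 460)**2)*(1/692400) = (4*(11 - 460)**2)*(1/692400) = (4*(-449)**2)*(1/692400) = (4*201601)*(1/692400) = 806404*(1/692400) = 201601/173100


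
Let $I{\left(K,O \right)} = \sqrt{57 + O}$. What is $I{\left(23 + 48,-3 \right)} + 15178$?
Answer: $15178 + 3 \sqrt{6} \approx 15185.0$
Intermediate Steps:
$I{\left(23 + 48,-3 \right)} + 15178 = \sqrt{57 - 3} + 15178 = \sqrt{54} + 15178 = 3 \sqrt{6} + 15178 = 15178 + 3 \sqrt{6}$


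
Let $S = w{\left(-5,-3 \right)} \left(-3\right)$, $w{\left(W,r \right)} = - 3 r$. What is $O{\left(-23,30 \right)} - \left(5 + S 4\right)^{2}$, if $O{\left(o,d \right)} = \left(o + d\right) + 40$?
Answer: $-10562$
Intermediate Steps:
$S = -27$ ($S = \left(-3\right) \left(-3\right) \left(-3\right) = 9 \left(-3\right) = -27$)
$O{\left(o,d \right)} = 40 + d + o$ ($O{\left(o,d \right)} = \left(d + o\right) + 40 = 40 + d + o$)
$O{\left(-23,30 \right)} - \left(5 + S 4\right)^{2} = \left(40 + 30 - 23\right) - \left(5 - 108\right)^{2} = 47 - \left(5 - 108\right)^{2} = 47 - \left(-103\right)^{2} = 47 - 10609 = -10562$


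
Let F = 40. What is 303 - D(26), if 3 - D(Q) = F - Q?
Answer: 314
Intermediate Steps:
D(Q) = -37 + Q (D(Q) = 3 - (40 - Q) = 3 + (-40 + Q) = -37 + Q)
303 - D(26) = 303 - (-37 + 26) = 303 - 1*(-11) = 303 + 11 = 314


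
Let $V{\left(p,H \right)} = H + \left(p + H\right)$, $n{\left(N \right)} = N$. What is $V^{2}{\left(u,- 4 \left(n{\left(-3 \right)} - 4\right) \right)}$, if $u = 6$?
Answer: $3844$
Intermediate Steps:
$V{\left(p,H \right)} = p + 2 H$ ($V{\left(p,H \right)} = H + \left(H + p\right) = p + 2 H$)
$V^{2}{\left(u,- 4 \left(n{\left(-3 \right)} - 4\right) \right)} = \left(6 + 2 \left(- 4 \left(-3 - 4\right)\right)\right)^{2} = \left(6 + 2 \left(\left(-4\right) \left(-7\right)\right)\right)^{2} = \left(6 + 2 \cdot 28\right)^{2} = \left(6 + 56\right)^{2} = 62^{2} = 3844$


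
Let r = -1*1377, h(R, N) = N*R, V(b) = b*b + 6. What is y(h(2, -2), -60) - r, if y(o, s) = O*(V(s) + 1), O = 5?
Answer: 19412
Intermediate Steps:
V(b) = 6 + b² (V(b) = b² + 6 = 6 + b²)
y(o, s) = 35 + 5*s² (y(o, s) = 5*((6 + s²) + 1) = 5*(7 + s²) = 35 + 5*s²)
r = -1377
y(h(2, -2), -60) - r = (35 + 5*(-60)²) - 1*(-1377) = (35 + 5*3600) + 1377 = (35 + 18000) + 1377 = 18035 + 1377 = 19412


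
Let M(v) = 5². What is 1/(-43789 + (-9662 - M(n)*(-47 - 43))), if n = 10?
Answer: -1/51201 ≈ -1.9531e-5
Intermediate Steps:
M(v) = 25
1/(-43789 + (-9662 - M(n)*(-47 - 43))) = 1/(-43789 + (-9662 - 25*(-47 - 43))) = 1/(-43789 + (-9662 - 25*(-90))) = 1/(-43789 + (-9662 - 1*(-2250))) = 1/(-43789 + (-9662 + 2250)) = 1/(-43789 - 7412) = 1/(-51201) = -1/51201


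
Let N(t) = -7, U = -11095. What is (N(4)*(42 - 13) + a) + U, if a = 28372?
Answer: 17074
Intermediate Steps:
(N(4)*(42 - 13) + a) + U = (-7*(42 - 13) + 28372) - 11095 = (-7*29 + 28372) - 11095 = (-203 + 28372) - 11095 = 28169 - 11095 = 17074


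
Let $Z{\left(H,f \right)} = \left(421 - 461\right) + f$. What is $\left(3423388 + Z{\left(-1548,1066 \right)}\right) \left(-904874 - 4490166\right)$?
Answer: $-18474850506560$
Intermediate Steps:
$Z{\left(H,f \right)} = -40 + f$
$\left(3423388 + Z{\left(-1548,1066 \right)}\right) \left(-904874 - 4490166\right) = \left(3423388 + \left(-40 + 1066\right)\right) \left(-904874 - 4490166\right) = \left(3423388 + 1026\right) \left(-5395040\right) = 3424414 \left(-5395040\right) = -18474850506560$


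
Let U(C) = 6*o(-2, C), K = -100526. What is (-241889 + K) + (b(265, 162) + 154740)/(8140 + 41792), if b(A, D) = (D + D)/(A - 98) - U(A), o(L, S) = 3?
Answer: -25046060933/73146 ≈ -3.4241e+5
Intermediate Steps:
U(C) = 18 (U(C) = 6*3 = 18)
b(A, D) = -18 + 2*D/(-98 + A) (b(A, D) = (D + D)/(A - 98) - 1*18 = (2*D)/(-98 + A) - 18 = 2*D/(-98 + A) - 18 = -18 + 2*D/(-98 + A))
(-241889 + K) + (b(265, 162) + 154740)/(8140 + 41792) = (-241889 - 100526) + (2*(882 + 162 - 9*265)/(-98 + 265) + 154740)/(8140 + 41792) = -342415 + (2*(882 + 162 - 2385)/167 + 154740)/49932 = -342415 + (2*(1/167)*(-1341) + 154740)*(1/49932) = -342415 + (-2682/167 + 154740)*(1/49932) = -342415 + (25838898/167)*(1/49932) = -342415 + 226657/73146 = -25046060933/73146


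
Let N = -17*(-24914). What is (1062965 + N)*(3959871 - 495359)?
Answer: 5150007481536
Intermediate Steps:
N = 423538
(1062965 + N)*(3959871 - 495359) = (1062965 + 423538)*(3959871 - 495359) = 1486503*3464512 = 5150007481536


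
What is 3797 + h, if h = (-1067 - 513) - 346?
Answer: 1871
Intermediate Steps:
h = -1926 (h = -1580 - 346 = -1926)
3797 + h = 3797 - 1926 = 1871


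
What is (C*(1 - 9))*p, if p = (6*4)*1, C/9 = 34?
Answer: -58752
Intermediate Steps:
C = 306 (C = 9*34 = 306)
p = 24 (p = 24*1 = 24)
(C*(1 - 9))*p = (306*(1 - 9))*24 = (306*(-8))*24 = -2448*24 = -58752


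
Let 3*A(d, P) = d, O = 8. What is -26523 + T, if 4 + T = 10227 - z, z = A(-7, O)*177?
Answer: -15887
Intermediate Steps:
A(d, P) = d/3
z = -413 (z = ((⅓)*(-7))*177 = -7/3*177 = -413)
T = 10636 (T = -4 + (10227 - 1*(-413)) = -4 + (10227 + 413) = -4 + 10640 = 10636)
-26523 + T = -26523 + 10636 = -15887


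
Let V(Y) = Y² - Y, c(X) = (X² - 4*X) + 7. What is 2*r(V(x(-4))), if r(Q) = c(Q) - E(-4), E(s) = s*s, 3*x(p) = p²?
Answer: 70094/81 ≈ 865.36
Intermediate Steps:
c(X) = 7 + X² - 4*X
x(p) = p²/3
E(s) = s²
r(Q) = -9 + Q² - 4*Q (r(Q) = (7 + Q² - 4*Q) - 1*(-4)² = (7 + Q² - 4*Q) - 1*16 = (7 + Q² - 4*Q) - 16 = -9 + Q² - 4*Q)
2*r(V(x(-4))) = 2*(-9 + (((⅓)*(-4)²)*(-1 + (⅓)*(-4)²))² - 4*(⅓)*(-4)²*(-1 + (⅓)*(-4)²)) = 2*(-9 + (((⅓)*16)*(-1 + (⅓)*16))² - 4*(⅓)*16*(-1 + (⅓)*16)) = 2*(-9 + (16*(-1 + 16/3)/3)² - 64*(-1 + 16/3)/3) = 2*(-9 + ((16/3)*(13/3))² - 64*13/(3*3)) = 2*(-9 + (208/9)² - 4*208/9) = 2*(-9 + 43264/81 - 832/9) = 2*(35047/81) = 70094/81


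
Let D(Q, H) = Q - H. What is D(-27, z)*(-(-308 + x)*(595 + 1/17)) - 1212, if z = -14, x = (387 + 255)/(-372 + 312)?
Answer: -209661018/85 ≈ -2.4666e+6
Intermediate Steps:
x = -107/10 (x = 642/(-60) = 642*(-1/60) = -107/10 ≈ -10.700)
D(-27, z)*(-(-308 + x)*(595 + 1/17)) - 1212 = (-27 - 1*(-14))*(-(-308 - 107/10)*(595 + 1/17)) - 1212 = (-27 + 14)*(-(-3187)*(595 + 1/17)/10) - 1212 = -(-13)*(-3187/10*10116/17) - 1212 = -(-13)*(-16119846)/85 - 1212 = -13*16119846/85 - 1212 = -209557998/85 - 1212 = -209661018/85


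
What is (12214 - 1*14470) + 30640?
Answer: 28384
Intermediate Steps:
(12214 - 1*14470) + 30640 = (12214 - 14470) + 30640 = -2256 + 30640 = 28384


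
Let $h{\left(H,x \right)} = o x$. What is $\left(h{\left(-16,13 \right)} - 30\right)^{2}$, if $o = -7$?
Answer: $14641$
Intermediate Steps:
$h{\left(H,x \right)} = - 7 x$
$\left(h{\left(-16,13 \right)} - 30\right)^{2} = \left(\left(-7\right) 13 - 30\right)^{2} = \left(-91 - 30\right)^{2} = \left(-121\right)^{2} = 14641$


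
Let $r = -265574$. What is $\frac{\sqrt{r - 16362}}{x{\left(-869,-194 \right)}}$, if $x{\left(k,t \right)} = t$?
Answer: $- \frac{2 i \sqrt{17621}}{97} \approx - 2.737 i$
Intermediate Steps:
$\frac{\sqrt{r - 16362}}{x{\left(-869,-194 \right)}} = \frac{\sqrt{-265574 - 16362}}{-194} = \sqrt{-281936} \left(- \frac{1}{194}\right) = 4 i \sqrt{17621} \left(- \frac{1}{194}\right) = - \frac{2 i \sqrt{17621}}{97}$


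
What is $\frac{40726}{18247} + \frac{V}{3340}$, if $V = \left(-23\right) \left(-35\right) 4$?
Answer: $\frac{9739009}{3047249} \approx 3.196$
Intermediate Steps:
$V = 3220$ ($V = 805 \cdot 4 = 3220$)
$\frac{40726}{18247} + \frac{V}{3340} = \frac{40726}{18247} + \frac{3220}{3340} = 40726 \cdot \frac{1}{18247} + 3220 \cdot \frac{1}{3340} = \frac{40726}{18247} + \frac{161}{167} = \frac{9739009}{3047249}$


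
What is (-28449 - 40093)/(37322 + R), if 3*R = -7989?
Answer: -68542/34659 ≈ -1.9776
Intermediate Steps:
R = -2663 (R = (⅓)*(-7989) = -2663)
(-28449 - 40093)/(37322 + R) = (-28449 - 40093)/(37322 - 2663) = -68542/34659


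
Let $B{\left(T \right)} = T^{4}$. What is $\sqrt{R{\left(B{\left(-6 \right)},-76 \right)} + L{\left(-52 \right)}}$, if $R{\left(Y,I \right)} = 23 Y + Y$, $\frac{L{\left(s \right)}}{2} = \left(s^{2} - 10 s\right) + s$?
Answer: $2 \sqrt{9362} \approx 193.51$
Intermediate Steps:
$L{\left(s \right)} = - 18 s + 2 s^{2}$ ($L{\left(s \right)} = 2 \left(\left(s^{2} - 10 s\right) + s\right) = 2 \left(s^{2} - 9 s\right) = - 18 s + 2 s^{2}$)
$R{\left(Y,I \right)} = 24 Y$
$\sqrt{R{\left(B{\left(-6 \right)},-76 \right)} + L{\left(-52 \right)}} = \sqrt{24 \left(-6\right)^{4} + 2 \left(-52\right) \left(-9 - 52\right)} = \sqrt{24 \cdot 1296 + 2 \left(-52\right) \left(-61\right)} = \sqrt{31104 + 6344} = \sqrt{37448} = 2 \sqrt{9362}$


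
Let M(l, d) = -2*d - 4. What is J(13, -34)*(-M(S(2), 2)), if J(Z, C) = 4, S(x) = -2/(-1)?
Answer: 32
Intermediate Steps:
S(x) = 2 (S(x) = -2*(-1) = 2)
M(l, d) = -4 - 2*d
J(13, -34)*(-M(S(2), 2)) = 4*(-(-4 - 2*2)) = 4*(-(-4 - 4)) = 4*(-1*(-8)) = 4*8 = 32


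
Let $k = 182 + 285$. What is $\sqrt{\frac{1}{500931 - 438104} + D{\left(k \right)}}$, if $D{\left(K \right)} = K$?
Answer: $\frac{\sqrt{1843357373670}}{62827} \approx 21.61$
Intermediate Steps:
$k = 467$
$\sqrt{\frac{1}{500931 - 438104} + D{\left(k \right)}} = \sqrt{\frac{1}{500931 - 438104} + 467} = \sqrt{\frac{1}{62827} + 467} = \sqrt{\frac{29340210}{62827}} = \frac{\sqrt{1843357373670}}{62827}$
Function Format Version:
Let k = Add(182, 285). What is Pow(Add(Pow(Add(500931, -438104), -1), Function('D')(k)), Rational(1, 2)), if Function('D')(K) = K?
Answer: Mul(Rational(1, 62827), Pow(1843357373670, Rational(1, 2))) ≈ 21.610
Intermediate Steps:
k = 467
Pow(Add(Pow(Add(500931, -438104), -1), Function('D')(k)), Rational(1, 2)) = Pow(Add(Pow(Add(500931, -438104), -1), 467), Rational(1, 2)) = Pow(Add(Pow(62827, -1), 467), Rational(1, 2)) = Pow(Add(Rational(1, 62827), 467), Rational(1, 2)) = Pow(Rational(29340210, 62827), Rational(1, 2)) = Mul(Rational(1, 62827), Pow(1843357373670, Rational(1, 2)))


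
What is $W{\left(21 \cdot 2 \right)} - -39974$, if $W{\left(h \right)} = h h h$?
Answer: $114062$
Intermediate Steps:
$W{\left(h \right)} = h^{3}$ ($W{\left(h \right)} = h^{2} h = h^{3}$)
$W{\left(21 \cdot 2 \right)} - -39974 = \left(21 \cdot 2\right)^{3} - -39974 = 42^{3} + 39974 = 74088 + 39974 = 114062$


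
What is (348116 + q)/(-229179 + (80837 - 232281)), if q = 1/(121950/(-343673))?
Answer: -42452402527/46416974850 ≈ -0.91459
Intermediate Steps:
q = -343673/121950 (q = 1/(121950*(-1/343673)) = 1/(-121950/343673) = -343673/121950 ≈ -2.8181)
(348116 + q)/(-229179 + (80837 - 232281)) = (348116 - 343673/121950)/(-229179 + (80837 - 232281)) = 42452402527/(121950*(-229179 - 151444)) = (42452402527/121950)/(-380623) = (42452402527/121950)*(-1/380623) = -42452402527/46416974850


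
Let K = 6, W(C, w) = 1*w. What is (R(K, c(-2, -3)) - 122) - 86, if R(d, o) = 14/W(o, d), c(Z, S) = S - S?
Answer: -617/3 ≈ -205.67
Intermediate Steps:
W(C, w) = w
c(Z, S) = 0
R(d, o) = 14/d
(R(K, c(-2, -3)) - 122) - 86 = (14/6 - 122) - 86 = (14*(1/6) - 122) - 86 = (7/3 - 122) - 86 = -359/3 - 86 = -617/3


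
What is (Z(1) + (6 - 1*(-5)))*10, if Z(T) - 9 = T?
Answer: 210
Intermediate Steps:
Z(T) = 9 + T
(Z(1) + (6 - 1*(-5)))*10 = ((9 + 1) + (6 - 1*(-5)))*10 = (10 + (6 + 5))*10 = (10 + 11)*10 = 21*10 = 210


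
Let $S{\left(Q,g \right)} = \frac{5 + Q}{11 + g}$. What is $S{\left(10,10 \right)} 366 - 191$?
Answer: $\frac{493}{7} \approx 70.429$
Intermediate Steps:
$S{\left(Q,g \right)} = \frac{5 + Q}{11 + g}$
$S{\left(10,10 \right)} 366 - 191 = \frac{5 + 10}{11 + 10} \cdot 366 - 191 = \frac{1}{21} \cdot 15 \cdot 366 - 191 = \frac{5}{7} \cdot 366 - 191 = \frac{1830}{7} - 191 = \frac{493}{7}$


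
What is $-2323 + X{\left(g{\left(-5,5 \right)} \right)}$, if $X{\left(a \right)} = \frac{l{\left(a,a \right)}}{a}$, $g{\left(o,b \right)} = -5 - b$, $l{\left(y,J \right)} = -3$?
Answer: $- \frac{23227}{10} \approx -2322.7$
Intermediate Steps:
$X{\left(a \right)} = - \frac{3}{a}$
$-2323 + X{\left(g{\left(-5,5 \right)} \right)} = -2323 - \frac{3}{-5 - 5} = -2323 - \frac{3}{-10} = -2323 - - \frac{3}{10} = -2323 + \frac{3}{10} = - \frac{23227}{10}$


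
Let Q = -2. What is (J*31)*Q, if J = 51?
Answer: -3162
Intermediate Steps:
(J*31)*Q = (51*31)*(-2) = 1581*(-2) = -3162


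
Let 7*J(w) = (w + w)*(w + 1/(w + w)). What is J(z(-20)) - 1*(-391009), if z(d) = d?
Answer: 2737864/7 ≈ 3.9112e+5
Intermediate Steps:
J(w) = 2*w*(w + 1/(2*w))/7 (J(w) = ((w + w)*(w + 1/(w + w)))/7 = ((2*w)*(w + 1/(2*w)))/7 = (2*w*(w + 1/(2*w)))/7 = 2*w*(w + 1/(2*w))/7)
J(z(-20)) - 1*(-391009) = (1/7 + (2/7)*(-20)**2) - 1*(-391009) = (1/7 + (2/7)*400) + 391009 = (1/7 + 800/7) + 391009 = 801/7 + 391009 = 2737864/7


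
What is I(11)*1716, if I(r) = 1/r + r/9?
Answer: 6760/3 ≈ 2253.3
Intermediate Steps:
I(r) = 1/r + r/9 (I(r) = 1/r + r*(⅑) = 1/r + r/9)
I(11)*1716 = (1/11 + (⅑)*11)*1716 = (1/11 + 11/9)*1716 = (130/99)*1716 = 6760/3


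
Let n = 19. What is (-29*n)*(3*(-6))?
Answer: 9918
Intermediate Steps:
(-29*n)*(3*(-6)) = (-29*19)*(3*(-6)) = -551*(-18) = 9918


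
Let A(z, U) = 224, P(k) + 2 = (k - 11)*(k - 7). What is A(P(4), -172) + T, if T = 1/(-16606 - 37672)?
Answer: 12158271/54278 ≈ 224.00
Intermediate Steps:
P(k) = -2 + (-11 + k)*(-7 + k) (P(k) = -2 + (k - 11)*(k - 7) = -2 + (-11 + k)*(-7 + k))
T = -1/54278 (T = 1/(-54278) = -1/54278 ≈ -1.8424e-5)
A(P(4), -172) + T = 224 - 1/54278 = 12158271/54278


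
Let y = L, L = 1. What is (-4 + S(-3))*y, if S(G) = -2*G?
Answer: 2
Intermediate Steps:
y = 1
(-4 + S(-3))*y = (-4 - 2*(-3))*1 = (-4 + 6)*1 = 2*1 = 2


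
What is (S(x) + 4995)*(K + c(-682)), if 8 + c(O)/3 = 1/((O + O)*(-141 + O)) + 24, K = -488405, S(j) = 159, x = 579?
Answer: -1412752359355977/561286 ≈ -2.5170e+9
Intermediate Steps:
c(O) = 48 + 3/(2*O*(-141 + O)) (c(O) = -24 + 3*(1/((O + O)*(-141 + O)) + 24) = -24 + 3*(1/((2*O)*(-141 + O)) + 24) = -24 + 3*(1/(2*O*(-141 + O)) + 24) = -24 + 3*(24 + 1/(2*O*(-141 + O))) = -24 + (72 + 3/(2*O*(-141 + O))) = 48 + 3/(2*O*(-141 + O)))
(S(x) + 4995)*(K + c(-682)) = (159 + 4995)*(-488405 + (3/2)*(1 - 4512*(-682) + 32*(-682)²)/(-682*(-141 - 682))) = 5154*(-488405 + (3/2)*(-1/682)*(1 + 3077184 + 32*465124)/(-823)) = 5154*(-488405 + (3/2)*(-1/682)*(-1/823)*(1 + 3077184 + 14883968)) = 5154*(-488405 + (3/2)*(-1/682)*(-1/823)*17961153) = 5154*(-488405 + 53883459/1122572) = 5154*(-548215894201/1122572) = -1412752359355977/561286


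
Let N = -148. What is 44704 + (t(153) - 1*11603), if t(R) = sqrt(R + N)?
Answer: 33101 + sqrt(5) ≈ 33103.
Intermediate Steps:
t(R) = sqrt(-148 + R) (t(R) = sqrt(R - 148) = sqrt(-148 + R))
44704 + (t(153) - 1*11603) = 44704 + (sqrt(-148 + 153) - 1*11603) = 44704 + (sqrt(5) - 11603) = 44704 + (-11603 + sqrt(5)) = 33101 + sqrt(5)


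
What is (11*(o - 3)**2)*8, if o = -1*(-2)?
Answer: 88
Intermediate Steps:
o = 2
(11*(o - 3)**2)*8 = (11*(2 - 3)**2)*8 = (11*(-1)**2)*8 = (11*1)*8 = 11*8 = 88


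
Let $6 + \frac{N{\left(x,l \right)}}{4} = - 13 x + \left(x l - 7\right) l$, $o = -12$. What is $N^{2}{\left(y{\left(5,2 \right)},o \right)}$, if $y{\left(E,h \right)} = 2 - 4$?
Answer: $541696$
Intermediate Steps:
$y{\left(E,h \right)} = -2$
$N{\left(x,l \right)} = -24 - 52 x + 4 l \left(-7 + l x\right)$ ($N{\left(x,l \right)} = -24 + 4 \left(- 13 x + \left(x l - 7\right) l\right) = -24 + 4 \left(- 13 x + \left(l x - 7\right) l\right) = -24 + 4 \left(- 13 x + \left(-7 + l x\right) l\right) = -24 + 4 \left(- 13 x + l \left(-7 + l x\right)\right) = -24 + \left(- 52 x + 4 l \left(-7 + l x\right)\right) = -24 - 52 x + 4 l \left(-7 + l x\right)$)
$N^{2}{\left(y{\left(5,2 \right)},o \right)} = \left(-24 - -104 - -336 + 4 \left(-2\right) \left(-12\right)^{2}\right)^{2} = \left(-24 + 104 + 336 + 4 \left(-2\right) 144\right)^{2} = \left(-24 + 104 + 336 - 1152\right)^{2} = \left(-736\right)^{2} = 541696$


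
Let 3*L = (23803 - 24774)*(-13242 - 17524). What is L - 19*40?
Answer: 29871506/3 ≈ 9.9572e+6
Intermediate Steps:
L = 29873786/3 (L = ((23803 - 24774)*(-13242 - 17524))/3 = (-971*(-30766))/3 = (⅓)*29873786 = 29873786/3 ≈ 9.9579e+6)
L - 19*40 = 29873786/3 - 19*40 = 29873786/3 - 760 = 29871506/3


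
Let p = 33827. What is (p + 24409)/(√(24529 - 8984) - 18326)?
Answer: -1067232936/335826731 - 58236*√15545/335826731 ≈ -3.1995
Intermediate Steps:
(p + 24409)/(√(24529 - 8984) - 18326) = (33827 + 24409)/(√(24529 - 8984) - 18326) = 58236/(√15545 - 18326) = 58236/(-18326 + √15545)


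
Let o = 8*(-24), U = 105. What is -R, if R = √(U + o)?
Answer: -I*√87 ≈ -9.3274*I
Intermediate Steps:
o = -192
R = I*√87 (R = √(105 - 192) = √(-87) = I*√87 ≈ 9.3274*I)
-R = -I*√87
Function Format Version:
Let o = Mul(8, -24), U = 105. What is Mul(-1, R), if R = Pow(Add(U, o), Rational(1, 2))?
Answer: Mul(-1, I, Pow(87, Rational(1, 2))) ≈ Mul(-9.3274, I)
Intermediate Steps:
o = -192
R = Mul(I, Pow(87, Rational(1, 2))) (R = Pow(Add(105, -192), Rational(1, 2)) = Pow(-87, Rational(1, 2)) = Mul(I, Pow(87, Rational(1, 2))) ≈ Mul(9.3274, I))
Mul(-1, R) = Mul(-1, Mul(I, Pow(87, Rational(1, 2)))) = Mul(-1, I, Pow(87, Rational(1, 2)))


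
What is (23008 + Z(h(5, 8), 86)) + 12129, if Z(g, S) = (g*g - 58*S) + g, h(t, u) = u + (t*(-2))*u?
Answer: 35261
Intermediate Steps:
h(t, u) = u - 2*t*u (h(t, u) = u + (-2*t)*u = u - 2*t*u)
Z(g, S) = g + g**2 - 58*S (Z(g, S) = (g**2 - 58*S) + g = g + g**2 - 58*S)
(23008 + Z(h(5, 8), 86)) + 12129 = (23008 + (8*(1 - 2*5) + (8*(1 - 2*5))**2 - 58*86)) + 12129 = (23008 + (8*(1 - 10) + (8*(1 - 10))**2 - 4988)) + 12129 = (23008 + (8*(-9) + (8*(-9))**2 - 4988)) + 12129 = (23008 + (-72 + (-72)**2 - 4988)) + 12129 = (23008 + (-72 + 5184 - 4988)) + 12129 = (23008 + 124) + 12129 = 23132 + 12129 = 35261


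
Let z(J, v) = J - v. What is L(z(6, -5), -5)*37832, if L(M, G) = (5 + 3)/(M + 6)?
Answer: 302656/17 ≈ 17803.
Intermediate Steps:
L(M, G) = 8/(6 + M)
L(z(6, -5), -5)*37832 = (8/(6 + (6 - 1*(-5))))*37832 = (8/(6 + (6 + 5)))*37832 = (8/(6 + 11))*37832 = (8/17)*37832 = 302656/17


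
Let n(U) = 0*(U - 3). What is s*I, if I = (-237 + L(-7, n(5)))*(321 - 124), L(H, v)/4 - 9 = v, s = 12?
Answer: -475164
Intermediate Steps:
n(U) = 0 (n(U) = 0*(-3 + U) = 0)
L(H, v) = 36 + 4*v
I = -39597 (I = (-237 + (36 + 4*0))*(321 - 124) = (-237 + (36 + 0))*197 = (-237 + 36)*197 = -201*197 = -39597)
s*I = 12*(-39597) = -475164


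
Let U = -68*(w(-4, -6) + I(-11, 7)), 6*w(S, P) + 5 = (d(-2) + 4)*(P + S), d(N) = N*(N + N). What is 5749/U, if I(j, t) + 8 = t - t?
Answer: 17247/5882 ≈ 2.9322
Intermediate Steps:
I(j, t) = -8 (I(j, t) = -8 + (t - t) = -8 + 0 = -8)
d(N) = 2*N² (d(N) = N*(2*N) = 2*N²)
w(S, P) = -⅚ + 2*P + 2*S (w(S, P) = -⅚ + ((2*(-2)² + 4)*(P + S))/6 = -⅚ + ((2*4 + 4)*(P + S))/6 = -⅚ + ((8 + 4)*(P + S))/6 = -⅚ + (12*(P + S))/6 = -⅚ + (12*P + 12*S)/6 = -⅚ + (2*P + 2*S) = -⅚ + 2*P + 2*S)
U = 5882/3 (U = -68*((-⅚ + 2*(-6) + 2*(-4)) - 8) = -68*((-⅚ - 12 - 8) - 8) = -68*(-125/6 - 8) = -68*(-173/6) = 5882/3 ≈ 1960.7)
5749/U = 5749/(5882/3) = 5749*(3/5882) = 17247/5882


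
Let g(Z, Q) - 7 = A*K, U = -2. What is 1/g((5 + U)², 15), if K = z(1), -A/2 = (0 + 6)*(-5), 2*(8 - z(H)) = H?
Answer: 1/457 ≈ 0.0021882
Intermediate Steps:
z(H) = 8 - H/2
A = 60 (A = -2*(0 + 6)*(-5) = -12*(-5) = -2*(-30) = 60)
K = 15/2 (K = 8 - ½*1 = 8 - ½ = 15/2 ≈ 7.5000)
g(Z, Q) = 457 (g(Z, Q) = 7 + 60*(15/2) = 7 + 450 = 457)
1/g((5 + U)², 15) = 1/457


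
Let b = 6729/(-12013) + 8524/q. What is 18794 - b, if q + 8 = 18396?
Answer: 1037880697744/55223761 ≈ 18794.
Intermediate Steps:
q = 18388 (q = -8 + 18396 = 18388)
b = -5333510/55223761 (b = 6729/(-12013) + 8524/18388 = 6729*(-1/12013) + 8524*(1/18388) = -6729/12013 + 2131/4597 = -5333510/55223761 ≈ -0.096580)
18794 - b = 18794 - 1*(-5333510/55223761) = 18794 + 5333510/55223761 = 1037880697744/55223761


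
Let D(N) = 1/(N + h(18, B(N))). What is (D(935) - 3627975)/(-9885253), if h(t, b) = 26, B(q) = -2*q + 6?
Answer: 3486483974/9499728133 ≈ 0.36701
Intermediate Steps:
B(q) = 6 - 2*q
D(N) = 1/(26 + N) (D(N) = 1/(N + 26) = 1/(26 + N))
(D(935) - 3627975)/(-9885253) = (1/(26 + 935) - 3627975)/(-9885253) = (1/961 - 3627975)*(-1/9885253) = -3486483974/961*(-1/9885253) = 3486483974/9499728133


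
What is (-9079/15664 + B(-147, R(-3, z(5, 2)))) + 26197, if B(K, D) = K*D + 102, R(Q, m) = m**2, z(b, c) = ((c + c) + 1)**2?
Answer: -1027191543/15664 ≈ -65577.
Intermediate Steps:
z(b, c) = (1 + 2*c)**2 (z(b, c) = (2*c + 1)**2 = (1 + 2*c)**2)
B(K, D) = 102 + D*K (B(K, D) = D*K + 102 = 102 + D*K)
(-9079/15664 + B(-147, R(-3, z(5, 2)))) + 26197 = (-9079/15664 + (102 + ((1 + 2*2)**2)**2*(-147))) + 26197 = (-9079*1/15664 + (102 + ((1 + 4)**2)**2*(-147))) + 26197 = (-9079/15664 + (102 + (5**2)**2*(-147))) + 26197 = (-9079/15664 + (102 + 25**2*(-147))) + 26197 = (-9079/15664 + (102 + 625*(-147))) + 26197 = (-9079/15664 + (102 - 91875)) + 26197 = (-9079/15664 - 91773) + 26197 = -1437541351/15664 + 26197 = -1027191543/15664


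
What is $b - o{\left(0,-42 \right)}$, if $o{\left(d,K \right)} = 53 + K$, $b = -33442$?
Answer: $-33453$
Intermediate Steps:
$b - o{\left(0,-42 \right)} = -33442 - \left(53 - 42\right) = -33442 - 11 = -33453$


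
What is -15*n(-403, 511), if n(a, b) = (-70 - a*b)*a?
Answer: 1244441835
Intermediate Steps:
n(a, b) = a*(-70 - a*b) (n(a, b) = (-70 - a*b)*a = a*(-70 - a*b))
-15*n(-403, 511) = -(-15)*(-403)*(70 - 403*511) = -(-15)*(-403)*(70 - 205933) = -(-15)*(-403)*(-205863) = -15*(-82962789) = 1244441835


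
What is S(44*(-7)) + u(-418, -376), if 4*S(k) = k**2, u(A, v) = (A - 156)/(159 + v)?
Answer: 735278/31 ≈ 23719.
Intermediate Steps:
u(A, v) = (-156 + A)/(159 + v)
S(k) = k**2/4
S(44*(-7)) + u(-418, -376) = (44*(-7))**2/4 + (-156 - 418)/(159 - 376) = (1/4)*(-308)**2 - 574/(-217) = (1/4)*94864 - 1/217*(-574) = 23716 + 82/31 = 735278/31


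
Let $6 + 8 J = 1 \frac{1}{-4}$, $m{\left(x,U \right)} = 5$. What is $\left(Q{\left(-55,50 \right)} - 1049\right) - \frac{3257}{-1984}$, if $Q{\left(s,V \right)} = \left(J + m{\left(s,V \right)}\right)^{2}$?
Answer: $- \frac{32682369}{31744} \approx -1029.6$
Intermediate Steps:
$J = - \frac{25}{32}$ ($J = - \frac{3}{4} + \frac{1 \frac{1}{-4}}{8} = - \frac{3}{4} + \frac{1 \left(- \frac{1}{4}\right)}{8} = - \frac{3}{4} + \frac{1}{8} \left(- \frac{1}{4}\right) = - \frac{3}{4} - \frac{1}{32} = - \frac{25}{32} \approx -0.78125$)
$Q{\left(s,V \right)} = \frac{18225}{1024}$ ($Q{\left(s,V \right)} = \left(- \frac{25}{32} + 5\right)^{2} = \left(\frac{135}{32}\right)^{2} = \frac{18225}{1024}$)
$\left(Q{\left(-55,50 \right)} - 1049\right) - \frac{3257}{-1984} = \left(\frac{18225}{1024} - 1049\right) - \frac{3257}{-1984} = - \frac{1055951}{1024} - - \frac{3257}{1984} = - \frac{1055951}{1024} + \frac{3257}{1984} = - \frac{32682369}{31744}$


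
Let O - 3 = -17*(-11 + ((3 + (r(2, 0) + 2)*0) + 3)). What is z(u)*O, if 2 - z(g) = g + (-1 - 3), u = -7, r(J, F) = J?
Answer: 1144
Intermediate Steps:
z(g) = 6 - g (z(g) = 2 - (g + (-1 - 3)) = 2 - (g - 4) = 2 - (-4 + g) = 2 + (4 - g) = 6 - g)
O = 88 (O = 3 - 17*(-11 + ((3 + (2 + 2)*0) + 3)) = 3 - 17*(-11 + ((3 + 4*0) + 3)) = 3 - 17*(-11 + ((3 + 0) + 3)) = 3 - 17*(-11 + (3 + 3)) = 3 - 17*(-11 + 6) = 3 - 17*(-5) = 3 + 85 = 88)
z(u)*O = (6 - 1*(-7))*88 = (6 + 7)*88 = 13*88 = 1144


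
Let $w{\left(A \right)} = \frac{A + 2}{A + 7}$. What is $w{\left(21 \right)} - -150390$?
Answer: $\frac{4210943}{28} \approx 1.5039 \cdot 10^{5}$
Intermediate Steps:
$w{\left(A \right)} = \frac{2 + A}{7 + A}$
$w{\left(21 \right)} - -150390 = \frac{2 + 21}{7 + 21} - -150390 = \frac{1}{28} \cdot 23 + 150390 = \frac{23}{28} + 150390 = \frac{4210943}{28}$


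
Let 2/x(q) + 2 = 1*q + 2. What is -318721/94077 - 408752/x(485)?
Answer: -9325134580441/94077 ≈ -9.9122e+7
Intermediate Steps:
x(q) = 2/q (x(q) = 2/(-2 + (1*q + 2)) = 2/(-2 + (q + 2)) = 2/(-2 + (2 + q)) = 2/q)
-318721/94077 - 408752/x(485) = -318721/94077 - 408752/(2/485) = -318721*1/94077 - 408752/(2*(1/485)) = -318721/94077 - 408752/2/485 = -318721/94077 - 408752*485/2 = -318721/94077 - 99122360 = -9325134580441/94077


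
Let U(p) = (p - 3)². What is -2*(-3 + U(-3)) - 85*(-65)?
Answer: 5459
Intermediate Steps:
U(p) = (-3 + p)²
-2*(-3 + U(-3)) - 85*(-65) = -2*(-3 + (-3 - 3)²) - 85*(-65) = -2*(-3 + (-6)²) + 5525 = -2*(-3 + 36) + 5525 = -2*33 + 5525 = -66 + 5525 = 5459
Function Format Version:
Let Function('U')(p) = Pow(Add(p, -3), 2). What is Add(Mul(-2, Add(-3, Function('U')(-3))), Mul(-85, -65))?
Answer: 5459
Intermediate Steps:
Function('U')(p) = Pow(Add(-3, p), 2)
Add(Mul(-2, Add(-3, Function('U')(-3))), Mul(-85, -65)) = Add(Mul(-2, Add(-3, Pow(Add(-3, -3), 2))), Mul(-85, -65)) = Add(Mul(-2, Add(-3, Pow(-6, 2))), 5525) = Add(Mul(-2, Add(-3, 36)), 5525) = Add(Mul(-2, 33), 5525) = Add(-66, 5525) = 5459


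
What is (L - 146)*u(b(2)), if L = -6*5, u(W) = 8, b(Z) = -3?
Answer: -1408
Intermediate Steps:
L = -30
(L - 146)*u(b(2)) = (-30 - 146)*8 = -176*8 = -1408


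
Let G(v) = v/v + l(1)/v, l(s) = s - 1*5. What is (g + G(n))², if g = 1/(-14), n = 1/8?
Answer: 189225/196 ≈ 965.43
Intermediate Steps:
l(s) = -5 + s (l(s) = s - 5 = -5 + s)
n = ⅛ ≈ 0.12500
g = -1/14 ≈ -0.071429
G(v) = 1 - 4/v (G(v) = v/v + (-5 + 1)/v = 1 - 4/v)
(g + G(n))² = (-1/14 + (-4 + ⅛)/(⅛))² = (-1/14 + 8*(-31/8))² = (-1/14 - 31)² = (-435/14)² = 189225/196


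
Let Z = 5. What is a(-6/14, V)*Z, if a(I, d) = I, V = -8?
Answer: -15/7 ≈ -2.1429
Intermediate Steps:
a(-6/14, V)*Z = -6/14*5 = -6*1/14*5 = -3/7*5 = -15/7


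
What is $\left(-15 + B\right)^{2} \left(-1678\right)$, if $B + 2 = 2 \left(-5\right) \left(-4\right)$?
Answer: $-887662$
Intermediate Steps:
$B = 38$ ($B = -2 + 2 \left(-5\right) \left(-4\right) = -2 - -40 = -2 + 40 = 38$)
$\left(-15 + B\right)^{2} \left(-1678\right) = \left(-15 + 38\right)^{2} \left(-1678\right) = 23^{2} \left(-1678\right) = 529 \left(-1678\right) = -887662$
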